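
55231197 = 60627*911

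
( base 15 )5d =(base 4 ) 1120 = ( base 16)58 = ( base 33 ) 2m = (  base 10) 88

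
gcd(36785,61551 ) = 7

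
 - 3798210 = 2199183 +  - 5997393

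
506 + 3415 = 3921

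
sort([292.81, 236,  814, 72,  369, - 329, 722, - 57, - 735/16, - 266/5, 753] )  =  [ - 329,  -  57, - 266/5, - 735/16, 72, 236, 292.81, 369, 722, 753,814 ] 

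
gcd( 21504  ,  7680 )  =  1536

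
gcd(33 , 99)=33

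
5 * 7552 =37760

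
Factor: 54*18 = 2^2*3^5 =972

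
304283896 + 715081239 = 1019365135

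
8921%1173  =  710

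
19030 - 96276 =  - 77246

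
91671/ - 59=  - 91671/59 = - 1553.75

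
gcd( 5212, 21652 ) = 4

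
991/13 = 76 + 3/13 = 76.23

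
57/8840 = 57/8840 =0.01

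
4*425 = 1700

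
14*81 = 1134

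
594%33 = 0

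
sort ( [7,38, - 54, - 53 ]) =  [ - 54 , - 53 , 7,38 ]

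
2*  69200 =138400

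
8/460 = 2/115 = 0.02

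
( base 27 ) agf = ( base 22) FLF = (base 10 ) 7737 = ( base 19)1284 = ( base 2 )1111000111001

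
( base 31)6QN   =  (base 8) 14703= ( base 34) 5NX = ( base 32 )6E3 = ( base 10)6595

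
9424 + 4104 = 13528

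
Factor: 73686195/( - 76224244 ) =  -2^( - 2)* 3^2*5^1*11^1*148861^1*19056061^( - 1) 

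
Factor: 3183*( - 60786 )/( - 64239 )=64493946/21413= 2^1*3^2*7^( - 2 )*11^1*19^(- 1) * 23^ ( - 1)*307^1 * 1061^1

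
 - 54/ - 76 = 27/38 = 0.71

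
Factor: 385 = 5^1*7^1*11^1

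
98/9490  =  49/4745 = 0.01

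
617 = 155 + 462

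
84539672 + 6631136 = 91170808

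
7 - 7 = 0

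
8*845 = 6760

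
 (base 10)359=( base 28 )cn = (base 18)11H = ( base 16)167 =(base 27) d8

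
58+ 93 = 151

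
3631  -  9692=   -  6061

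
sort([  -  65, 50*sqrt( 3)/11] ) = [ - 65, 50*sqrt( 3)/11]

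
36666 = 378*97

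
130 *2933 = 381290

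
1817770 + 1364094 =3181864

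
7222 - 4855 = 2367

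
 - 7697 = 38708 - 46405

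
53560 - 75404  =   - 21844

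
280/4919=280/4919 = 0.06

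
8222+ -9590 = -1368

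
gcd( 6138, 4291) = 1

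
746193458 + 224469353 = 970662811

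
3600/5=720  =  720.00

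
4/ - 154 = - 1 + 75/77 = -0.03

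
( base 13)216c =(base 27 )6A9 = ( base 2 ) 1001000101101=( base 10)4653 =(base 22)9db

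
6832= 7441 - 609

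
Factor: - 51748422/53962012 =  - 2^( - 1)*3^1*11^1*13^( - 1 )*17^( - 1 )*37^1 * 21191^1*61043^( - 1 ) = - 25874211/26981006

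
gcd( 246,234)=6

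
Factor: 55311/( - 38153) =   -  3^1*103^1*179^1*38153^(  -  1) 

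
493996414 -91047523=402948891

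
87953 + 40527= 128480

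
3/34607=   3/34607 = 0.00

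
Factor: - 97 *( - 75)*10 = 2^1*3^1*5^3*97^1 =72750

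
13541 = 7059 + 6482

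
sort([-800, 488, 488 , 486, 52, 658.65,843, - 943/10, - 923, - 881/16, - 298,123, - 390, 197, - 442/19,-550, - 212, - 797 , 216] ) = [  -  923, - 800, - 797, - 550, - 390,- 298, - 212, - 943/10,-881/16, - 442/19, 52, 123, 197, 216,486,  488, 488, 658.65, 843]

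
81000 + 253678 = 334678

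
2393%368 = 185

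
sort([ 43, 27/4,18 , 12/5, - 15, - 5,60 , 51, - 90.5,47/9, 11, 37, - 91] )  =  [ - 91, - 90.5, - 15 , - 5, 12/5, 47/9, 27/4, 11,18 , 37 , 43 , 51,  60]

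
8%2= 0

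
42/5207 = 42/5207 =0.01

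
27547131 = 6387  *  4313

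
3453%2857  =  596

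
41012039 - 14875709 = 26136330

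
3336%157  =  39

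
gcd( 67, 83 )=1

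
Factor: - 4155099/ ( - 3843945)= 1385033/1281315= 3^( - 1 )*5^ (-1) * 7^( - 1)* 13^1*12203^(  -  1) * 106541^1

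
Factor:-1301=-1301^1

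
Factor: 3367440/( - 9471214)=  - 2^3*3^3*5^1*919^ ( - 1)*1559^1*5153^(  -  1)  =  - 1683720/4735607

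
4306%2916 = 1390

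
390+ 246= 636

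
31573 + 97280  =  128853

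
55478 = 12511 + 42967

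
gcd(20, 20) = 20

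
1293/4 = 323 + 1/4 = 323.25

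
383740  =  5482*70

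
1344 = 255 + 1089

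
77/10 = 77/10 = 7.70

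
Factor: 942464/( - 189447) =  - 2^7*3^( - 1)*37^1*199^1*63149^( - 1) 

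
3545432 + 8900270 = 12445702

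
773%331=111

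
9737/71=137+10/71=137.14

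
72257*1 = 72257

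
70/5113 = 70/5113 = 0.01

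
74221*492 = 36516732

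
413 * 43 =17759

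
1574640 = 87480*18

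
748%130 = 98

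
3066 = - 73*( - 42) 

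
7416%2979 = 1458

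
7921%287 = 172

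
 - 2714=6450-9164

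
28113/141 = 199 + 18/47 = 199.38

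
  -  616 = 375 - 991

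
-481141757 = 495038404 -976180161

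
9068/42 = 4534/21=215.90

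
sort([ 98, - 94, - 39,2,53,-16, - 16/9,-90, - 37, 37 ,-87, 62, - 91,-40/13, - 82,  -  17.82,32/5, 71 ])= [ -94,-91, - 90,  -  87,-82 ,  -  39,-37,  -  17.82 , - 16,-40/13,-16/9, 2, 32/5,37,53,62,71,98] 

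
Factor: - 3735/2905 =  - 3^2 * 7^(-1 )=-9/7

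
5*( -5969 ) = -29845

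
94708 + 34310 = 129018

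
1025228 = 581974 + 443254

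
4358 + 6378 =10736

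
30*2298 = 68940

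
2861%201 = 47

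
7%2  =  1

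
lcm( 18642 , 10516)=410124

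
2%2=0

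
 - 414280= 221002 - 635282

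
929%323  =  283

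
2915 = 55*53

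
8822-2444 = 6378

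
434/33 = 434/33 = 13.15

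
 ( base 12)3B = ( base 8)57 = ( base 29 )1I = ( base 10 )47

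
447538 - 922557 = -475019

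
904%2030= 904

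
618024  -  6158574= - 5540550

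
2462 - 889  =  1573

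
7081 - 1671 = 5410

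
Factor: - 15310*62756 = -2^3*5^1*29^1*541^1*1531^1 = - 960794360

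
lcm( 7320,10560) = 644160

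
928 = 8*116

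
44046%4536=3222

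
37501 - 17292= 20209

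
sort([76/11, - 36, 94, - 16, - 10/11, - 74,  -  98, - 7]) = [-98,- 74,- 36, - 16, - 7, - 10/11, 76/11, 94 ]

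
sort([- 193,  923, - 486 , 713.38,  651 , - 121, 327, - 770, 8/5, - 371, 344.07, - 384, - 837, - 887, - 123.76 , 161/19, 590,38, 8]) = [-887,-837,-770 , - 486, - 384, - 371, - 193, - 123.76, - 121, 8/5 , 8,  161/19,38 , 327,344.07,  590, 651,  713.38, 923]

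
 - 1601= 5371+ - 6972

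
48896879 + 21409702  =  70306581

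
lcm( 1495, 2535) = 58305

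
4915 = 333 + 4582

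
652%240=172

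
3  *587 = 1761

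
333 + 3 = 336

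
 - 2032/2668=  -  508/667 =- 0.76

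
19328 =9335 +9993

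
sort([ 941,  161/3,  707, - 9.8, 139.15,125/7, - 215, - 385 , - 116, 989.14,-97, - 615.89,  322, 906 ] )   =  [ - 615.89, - 385, - 215, - 116, - 97, - 9.8, 125/7, 161/3,  139.15, 322, 707, 906  ,  941, 989.14]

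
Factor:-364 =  - 2^2 * 7^1 * 13^1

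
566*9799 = 5546234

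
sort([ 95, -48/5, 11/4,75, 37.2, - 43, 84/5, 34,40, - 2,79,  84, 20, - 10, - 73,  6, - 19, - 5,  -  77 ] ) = [ - 77, - 73,-43, - 19, - 10, - 48/5 ,  -  5, - 2, 11/4,6,84/5,20, 34 , 37.2 , 40, 75, 79,84,95]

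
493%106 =69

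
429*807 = 346203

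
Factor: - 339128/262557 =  - 2^3*3^( - 2 )*29173^( - 1 )*42391^1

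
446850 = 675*662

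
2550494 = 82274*31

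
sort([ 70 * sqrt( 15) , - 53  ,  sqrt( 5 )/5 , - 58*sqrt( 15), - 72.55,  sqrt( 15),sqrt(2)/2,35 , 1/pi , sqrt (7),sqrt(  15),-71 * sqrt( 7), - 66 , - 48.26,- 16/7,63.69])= [  -  58*sqrt( 15),-71 * sqrt( 7 ), - 72.55,  -  66,-53,  -  48.26, - 16/7, 1/pi,sqrt(5 )/5,sqrt( 2) /2, sqrt(7 ),sqrt(15), sqrt( 15), 35, 63.69, 70*sqrt( 15 ) ]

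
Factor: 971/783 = 3^( - 3) * 29^( - 1 )*971^1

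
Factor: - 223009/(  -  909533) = 53^( - 1)* 131^( - 2)*223009^1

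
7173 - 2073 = 5100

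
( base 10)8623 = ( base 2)10000110101111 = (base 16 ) 21AF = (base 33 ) 7ua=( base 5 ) 233443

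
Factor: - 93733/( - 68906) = 2^( - 1)*67^1*131^ (-1) * 263^ ( - 1) * 1399^1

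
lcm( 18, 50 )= 450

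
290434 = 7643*38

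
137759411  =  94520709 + 43238702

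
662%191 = 89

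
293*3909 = 1145337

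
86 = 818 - 732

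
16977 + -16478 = 499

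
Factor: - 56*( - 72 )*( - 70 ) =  - 282240 = - 2^7*3^2*5^1*  7^2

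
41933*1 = 41933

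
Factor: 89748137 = 947^1*94771^1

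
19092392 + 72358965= 91451357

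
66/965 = 66/965 = 0.07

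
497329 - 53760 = 443569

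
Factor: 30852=2^2*3^2 * 857^1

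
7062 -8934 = - 1872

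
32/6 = 16/3=5.33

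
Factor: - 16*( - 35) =560=2^4 *5^1*7^1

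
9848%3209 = 221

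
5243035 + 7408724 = 12651759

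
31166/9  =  3462  +  8/9= 3462.89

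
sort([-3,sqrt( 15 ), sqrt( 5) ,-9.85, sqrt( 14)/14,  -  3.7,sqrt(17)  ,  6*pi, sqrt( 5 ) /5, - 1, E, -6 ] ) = [  -  9.85, - 6, - 3.7, - 3, - 1, sqrt( 14)/14,sqrt( 5)/5, sqrt ( 5 ), E, sqrt( 15), sqrt( 17) , 6 * pi ]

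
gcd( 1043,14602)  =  1043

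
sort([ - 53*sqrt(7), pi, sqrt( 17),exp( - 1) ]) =[-53*sqrt(7), exp(-1), pi, sqrt(17)]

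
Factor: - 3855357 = -3^4* 11^1*4327^1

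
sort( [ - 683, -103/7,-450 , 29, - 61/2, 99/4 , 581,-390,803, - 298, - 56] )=[  -  683, -450, - 390,  -  298, - 56,-61/2, - 103/7 , 99/4 , 29,581 , 803] 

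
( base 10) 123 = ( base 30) 43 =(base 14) 8B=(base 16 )7B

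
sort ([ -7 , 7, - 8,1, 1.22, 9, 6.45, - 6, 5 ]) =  [ - 8, - 7, - 6, 1,1.22,5,6.45, 7,9] 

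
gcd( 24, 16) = 8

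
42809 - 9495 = 33314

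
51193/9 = 5688 + 1/9 = 5688.11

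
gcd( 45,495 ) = 45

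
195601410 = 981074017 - 785472607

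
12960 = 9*1440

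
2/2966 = 1/1483 = 0.00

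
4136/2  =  2068  =  2068.00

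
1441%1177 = 264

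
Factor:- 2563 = -11^1*  233^1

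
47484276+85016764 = 132501040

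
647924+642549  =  1290473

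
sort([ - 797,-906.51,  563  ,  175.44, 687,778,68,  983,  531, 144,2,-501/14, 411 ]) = [ - 906.51, - 797,-501/14, 2,68, 144,175.44, 411,531,563,687, 778, 983]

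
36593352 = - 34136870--70730222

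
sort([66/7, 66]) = [ 66/7 , 66]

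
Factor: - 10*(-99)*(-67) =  - 2^1*3^2*5^1 * 11^1*67^1 = - 66330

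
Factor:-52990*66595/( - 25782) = 3^( - 1)*5^2*7^1*19^1*701^1*757^1*4297^( - 1) = 1764434525/12891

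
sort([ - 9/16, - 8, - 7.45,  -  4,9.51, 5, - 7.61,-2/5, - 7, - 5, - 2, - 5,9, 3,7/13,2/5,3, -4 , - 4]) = [ - 8, - 7.61,  -  7.45,-7,-5,-5, - 4,-4, - 4, - 2, - 9/16, - 2/5,2/5,7/13,3,  3, 5,9, 9.51]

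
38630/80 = 3863/8 = 482.88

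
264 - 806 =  - 542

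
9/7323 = 3/2441 = 0.00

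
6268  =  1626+4642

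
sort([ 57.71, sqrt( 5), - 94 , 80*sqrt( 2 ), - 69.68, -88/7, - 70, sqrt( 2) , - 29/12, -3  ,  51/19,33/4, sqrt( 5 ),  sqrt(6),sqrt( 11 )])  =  [ - 94, - 70, - 69.68,  -  88/7, - 3,-29/12, sqrt(2 ) , sqrt( 5), sqrt(5),sqrt(6 ),51/19, sqrt( 11 ) , 33/4,57.71,80*sqrt( 2 ) ]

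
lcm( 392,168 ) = 1176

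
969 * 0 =0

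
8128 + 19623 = 27751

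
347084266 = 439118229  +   - 92033963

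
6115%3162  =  2953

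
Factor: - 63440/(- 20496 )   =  65/21=3^ ( - 1 )*5^1*7^(-1)  *13^1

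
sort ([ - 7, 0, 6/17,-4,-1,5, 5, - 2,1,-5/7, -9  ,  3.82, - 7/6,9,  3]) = [ - 9, - 7, - 4, - 2, - 7/6, - 1, - 5/7,0,6/17, 1, 3,3.82, 5, 5, 9 ]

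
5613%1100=113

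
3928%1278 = 94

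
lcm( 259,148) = 1036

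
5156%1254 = 140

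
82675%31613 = 19449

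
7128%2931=1266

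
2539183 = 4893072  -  2353889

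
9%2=1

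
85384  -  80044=5340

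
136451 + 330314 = 466765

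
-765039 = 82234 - 847273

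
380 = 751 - 371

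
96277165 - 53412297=42864868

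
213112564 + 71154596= 284267160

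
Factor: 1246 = 2^1*7^1*89^1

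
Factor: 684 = 2^2*3^2*19^1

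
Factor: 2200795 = 5^1*440159^1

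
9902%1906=372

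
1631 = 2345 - 714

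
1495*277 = 414115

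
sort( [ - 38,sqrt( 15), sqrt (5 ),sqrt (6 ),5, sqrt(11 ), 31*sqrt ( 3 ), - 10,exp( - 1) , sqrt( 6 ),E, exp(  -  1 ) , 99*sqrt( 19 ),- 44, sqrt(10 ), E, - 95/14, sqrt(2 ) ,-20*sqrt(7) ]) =[ - 20*sqrt(7),-44,-38,-10,  -  95/14, exp( - 1 ), exp( - 1), sqrt(2), sqrt(5),sqrt( 6), sqrt(6 ),E,E,sqrt(10),sqrt ( 11 ),sqrt( 15), 5, 31 * sqrt(3), 99*sqrt( 19) ] 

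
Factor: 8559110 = 2^1*5^1*7^1*122273^1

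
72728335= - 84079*( - 865 )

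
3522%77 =57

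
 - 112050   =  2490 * ( - 45)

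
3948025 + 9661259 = 13609284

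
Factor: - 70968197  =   - 359^1*197683^1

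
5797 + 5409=11206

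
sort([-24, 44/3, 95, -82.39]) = [ - 82.39, - 24, 44/3,95]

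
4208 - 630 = 3578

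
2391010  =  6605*362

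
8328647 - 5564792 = 2763855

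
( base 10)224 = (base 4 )3200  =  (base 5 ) 1344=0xE0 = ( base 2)11100000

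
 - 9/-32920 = 9/32920 =0.00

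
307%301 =6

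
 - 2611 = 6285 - 8896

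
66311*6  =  397866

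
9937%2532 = 2341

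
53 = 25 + 28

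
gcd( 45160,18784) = 8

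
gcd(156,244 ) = 4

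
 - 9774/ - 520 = 18 + 207/260 = 18.80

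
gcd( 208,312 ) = 104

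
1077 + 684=1761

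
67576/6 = 11262 + 2/3 = 11262.67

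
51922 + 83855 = 135777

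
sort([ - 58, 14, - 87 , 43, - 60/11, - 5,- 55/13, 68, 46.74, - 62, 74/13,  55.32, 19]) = [ - 87,-62, - 58, - 60/11, - 5,  -  55/13,74/13, 14,19, 43, 46.74,55.32, 68] 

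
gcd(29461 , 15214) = 1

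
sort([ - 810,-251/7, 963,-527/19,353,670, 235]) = [- 810, - 251/7,-527/19,235,353, 670,963 ] 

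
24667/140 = 24667/140 = 176.19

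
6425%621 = 215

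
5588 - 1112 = 4476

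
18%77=18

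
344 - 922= - 578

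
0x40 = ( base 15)44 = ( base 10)64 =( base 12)54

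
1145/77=1145/77 = 14.87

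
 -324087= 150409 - 474496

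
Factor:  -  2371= - 2371^1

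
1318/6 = 659/3 = 219.67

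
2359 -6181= - 3822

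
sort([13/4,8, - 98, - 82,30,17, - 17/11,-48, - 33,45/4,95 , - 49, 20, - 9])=[ - 98,- 82,-49, - 48, - 33,-9,-17/11, 13/4,8, 45/4,17, 20,30,  95 ]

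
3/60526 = 3/60526 = 0.00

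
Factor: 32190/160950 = 1/5 = 5^( - 1)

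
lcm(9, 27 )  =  27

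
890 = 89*10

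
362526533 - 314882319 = 47644214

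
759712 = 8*94964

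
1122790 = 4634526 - 3511736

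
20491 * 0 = 0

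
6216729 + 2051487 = 8268216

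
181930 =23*7910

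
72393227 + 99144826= 171538053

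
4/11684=1/2921 = 0.00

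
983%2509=983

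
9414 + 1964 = 11378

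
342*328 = 112176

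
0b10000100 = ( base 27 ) 4O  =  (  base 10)132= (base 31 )48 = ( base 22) 60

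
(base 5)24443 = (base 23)3ca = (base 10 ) 1873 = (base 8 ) 3521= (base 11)1453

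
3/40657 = 3/40657 = 0.00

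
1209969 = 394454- - 815515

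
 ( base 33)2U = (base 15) 66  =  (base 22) 48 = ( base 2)1100000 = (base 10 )96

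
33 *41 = 1353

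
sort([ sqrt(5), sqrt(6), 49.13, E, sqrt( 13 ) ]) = [ sqrt( 5 ), sqrt( 6), E, sqrt (13), 49.13 ] 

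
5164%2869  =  2295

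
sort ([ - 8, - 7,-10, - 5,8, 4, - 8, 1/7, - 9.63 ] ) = [ - 10, - 9.63, - 8,  -  8, - 7 , - 5,1/7, 4,8]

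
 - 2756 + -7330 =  - 10086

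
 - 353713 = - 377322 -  - 23609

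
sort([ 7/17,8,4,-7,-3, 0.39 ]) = [ - 7, - 3,0.39, 7/17, 4 , 8] 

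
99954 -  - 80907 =180861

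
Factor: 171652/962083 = 2^2 * 13^1*251^(- 1)*3301^1*3833^ ( - 1)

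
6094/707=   8+438/707 =8.62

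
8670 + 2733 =11403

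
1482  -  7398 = -5916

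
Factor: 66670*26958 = 2^2*3^1 *5^1*59^1*113^1*4493^1 = 1797289860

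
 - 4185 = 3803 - 7988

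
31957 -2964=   28993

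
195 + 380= 575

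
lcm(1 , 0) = 0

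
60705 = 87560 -26855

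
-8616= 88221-96837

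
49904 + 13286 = 63190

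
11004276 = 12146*906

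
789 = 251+538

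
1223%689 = 534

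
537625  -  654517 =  - 116892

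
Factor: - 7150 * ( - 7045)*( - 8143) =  - 410177160250 = - 2^1*5^3*11^1  *  13^1*17^1*479^1*1409^1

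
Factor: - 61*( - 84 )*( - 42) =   -  215208 = - 2^3*3^2*7^2*61^1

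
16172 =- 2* ( - 8086)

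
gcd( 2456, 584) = 8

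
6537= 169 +6368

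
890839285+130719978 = 1021559263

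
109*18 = 1962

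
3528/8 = 441 =441.00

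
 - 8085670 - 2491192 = - 10576862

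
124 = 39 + 85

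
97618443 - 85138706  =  12479737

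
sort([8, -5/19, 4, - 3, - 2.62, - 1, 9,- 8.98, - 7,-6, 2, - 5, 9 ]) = [  -  8.98 , - 7, - 6,  -  5, - 3, - 2.62,-1, - 5/19,2, 4, 8, 9, 9 ]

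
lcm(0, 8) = 0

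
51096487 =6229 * 8203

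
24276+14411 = 38687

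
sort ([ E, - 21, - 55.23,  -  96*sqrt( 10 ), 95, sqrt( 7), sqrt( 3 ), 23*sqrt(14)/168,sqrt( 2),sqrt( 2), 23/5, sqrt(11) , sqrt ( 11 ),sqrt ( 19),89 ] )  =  [ - 96*sqrt( 10), - 55.23, - 21, 23  *sqrt( 14 )/168, sqrt( 2), sqrt( 2),sqrt(3),sqrt(7 ) , E,sqrt(11), sqrt( 11) , sqrt( 19), 23/5, 89, 95 ]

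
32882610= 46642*705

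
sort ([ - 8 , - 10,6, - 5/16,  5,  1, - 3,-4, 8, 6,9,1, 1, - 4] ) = [ - 10, - 8, - 4,- 4, - 3, - 5/16,1,1,  1,5,6,6, 8, 9] 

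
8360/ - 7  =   - 1195+5/7 = - 1194.29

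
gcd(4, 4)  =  4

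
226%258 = 226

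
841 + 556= 1397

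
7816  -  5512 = 2304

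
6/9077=6/9077=0.00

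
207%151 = 56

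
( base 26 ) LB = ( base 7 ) 1424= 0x22d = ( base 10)557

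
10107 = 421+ 9686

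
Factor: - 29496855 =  - 3^1*5^1*61^1*32237^1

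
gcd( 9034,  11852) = 2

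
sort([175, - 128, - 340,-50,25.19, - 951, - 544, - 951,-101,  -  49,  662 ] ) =[ -951, - 951, - 544, - 340,- 128, - 101, - 50, - 49,25.19, 175,  662]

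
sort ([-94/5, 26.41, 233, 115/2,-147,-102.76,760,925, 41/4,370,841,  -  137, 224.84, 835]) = [ - 147,-137,-102.76, - 94/5, 41/4, 26.41  ,  115/2, 224.84, 233, 370, 760, 835, 841,  925 ] 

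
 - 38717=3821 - 42538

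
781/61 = 12 + 49/61 = 12.80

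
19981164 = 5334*3746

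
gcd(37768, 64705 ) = 1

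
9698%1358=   192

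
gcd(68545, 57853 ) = 1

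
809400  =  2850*284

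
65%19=8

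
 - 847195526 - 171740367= -1018935893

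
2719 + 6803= 9522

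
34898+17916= 52814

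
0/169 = 0  =  0.00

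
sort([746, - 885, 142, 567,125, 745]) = [-885,125, 142,567,745, 746]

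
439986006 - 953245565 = -513259559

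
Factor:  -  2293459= - 7^1*47^1*6971^1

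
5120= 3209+1911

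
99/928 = 99/928 =0.11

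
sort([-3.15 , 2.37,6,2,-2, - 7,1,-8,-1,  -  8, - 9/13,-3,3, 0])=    [  -  8,-8 , - 7,-3.15, - 3, - 2, - 1,- 9/13, 0,1, 2,2.37,  3, 6]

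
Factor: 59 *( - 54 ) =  - 3186 = - 2^1 *3^3*59^1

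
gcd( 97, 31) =1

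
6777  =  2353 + 4424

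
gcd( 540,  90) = 90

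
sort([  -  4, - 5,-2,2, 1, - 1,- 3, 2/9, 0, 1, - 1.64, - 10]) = [ - 10, - 5,  -  4, - 3, - 2 , - 1.64 , - 1, 0,  2/9,1 , 1, 2]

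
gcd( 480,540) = 60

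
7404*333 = 2465532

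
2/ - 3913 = -2/3913 = - 0.00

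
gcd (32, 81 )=1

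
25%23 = 2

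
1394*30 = 41820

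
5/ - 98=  - 1 + 93/98 = -  0.05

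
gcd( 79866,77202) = 18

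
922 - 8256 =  - 7334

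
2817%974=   869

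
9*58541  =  526869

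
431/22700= 431/22700 = 0.02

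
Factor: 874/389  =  2^1 * 19^1*23^1*389^( - 1)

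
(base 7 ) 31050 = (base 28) 9IL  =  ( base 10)7581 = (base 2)1110110011101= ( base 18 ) 1573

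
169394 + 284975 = 454369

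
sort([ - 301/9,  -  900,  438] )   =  [ - 900, - 301/9, 438 ] 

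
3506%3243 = 263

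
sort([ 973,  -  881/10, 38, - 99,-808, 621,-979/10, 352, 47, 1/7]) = [-808,-99,  -  979/10, - 881/10, 1/7 , 38, 47, 352, 621,973]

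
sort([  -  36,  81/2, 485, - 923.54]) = [ - 923.54,  -  36,81/2, 485]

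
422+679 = 1101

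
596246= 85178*7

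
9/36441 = 1/4049 = 0.00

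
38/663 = 38/663=0.06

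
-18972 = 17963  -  36935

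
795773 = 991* 803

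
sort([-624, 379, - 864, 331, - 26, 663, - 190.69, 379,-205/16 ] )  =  [  -  864, - 624 ,  -  190.69, - 26 , - 205/16, 331, 379, 379,663 ]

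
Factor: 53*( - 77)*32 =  - 130592=- 2^5*7^1*11^1*53^1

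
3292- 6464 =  - 3172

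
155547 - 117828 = 37719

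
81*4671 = 378351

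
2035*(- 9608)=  - 19552280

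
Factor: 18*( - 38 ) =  - 684 = - 2^2*3^2*19^1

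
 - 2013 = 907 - 2920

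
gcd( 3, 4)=1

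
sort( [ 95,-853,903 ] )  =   [  -  853,95,903]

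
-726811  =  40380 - 767191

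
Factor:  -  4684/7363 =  - 2^2*37^(-1 )*199^(- 1) * 1171^1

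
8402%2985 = 2432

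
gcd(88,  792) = 88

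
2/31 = 2/31= 0.06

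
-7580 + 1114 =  - 6466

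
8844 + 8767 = 17611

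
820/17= 820/17 = 48.24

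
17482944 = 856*20424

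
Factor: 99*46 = 2^1 * 3^2 * 11^1*23^1 = 4554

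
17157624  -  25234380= - 8076756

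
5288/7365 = 5288/7365 = 0.72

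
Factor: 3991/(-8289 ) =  - 13/27 = - 3^( -3)*13^1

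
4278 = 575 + 3703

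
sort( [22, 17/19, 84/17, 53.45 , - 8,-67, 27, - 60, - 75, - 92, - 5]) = [-92, - 75, - 67, - 60, - 8, - 5, 17/19, 84/17, 22, 27,53.45]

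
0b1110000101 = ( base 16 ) 385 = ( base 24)1dd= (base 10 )901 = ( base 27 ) 16A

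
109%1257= 109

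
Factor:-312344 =-2^3*39043^1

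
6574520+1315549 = 7890069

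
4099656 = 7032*583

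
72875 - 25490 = 47385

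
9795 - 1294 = 8501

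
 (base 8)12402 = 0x1502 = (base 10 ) 5378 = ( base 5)133003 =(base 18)GAE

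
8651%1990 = 691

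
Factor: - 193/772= -1/4 = - 2^(  -  2 ) 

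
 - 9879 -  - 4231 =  - 5648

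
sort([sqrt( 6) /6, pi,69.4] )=[ sqrt(6)/6,pi,69.4]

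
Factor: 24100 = 2^2*5^2*241^1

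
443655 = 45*9859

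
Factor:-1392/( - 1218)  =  8/7 = 2^3* 7^(-1 )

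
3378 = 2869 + 509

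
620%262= 96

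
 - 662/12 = -56+5/6 = - 55.17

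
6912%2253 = 153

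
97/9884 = 97/9884 = 0.01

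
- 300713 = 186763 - 487476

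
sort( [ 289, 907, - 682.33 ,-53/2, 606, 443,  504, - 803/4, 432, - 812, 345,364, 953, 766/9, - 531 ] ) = [ - 812, - 682.33, - 531, - 803/4 ,-53/2, 766/9, 289, 345,364,432, 443,504, 606, 907,953 ] 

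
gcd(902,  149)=1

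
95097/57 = 1668+7/19 = 1668.37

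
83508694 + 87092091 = 170600785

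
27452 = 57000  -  29548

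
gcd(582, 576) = 6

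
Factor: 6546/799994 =3273/399997 = 3^1*13^(  -  1)*29^( - 1 ) * 1061^( - 1 )*1091^1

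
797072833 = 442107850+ 354964983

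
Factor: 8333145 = 3^3 * 5^1 * 17^1 * 3631^1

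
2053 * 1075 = 2206975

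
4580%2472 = 2108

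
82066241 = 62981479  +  19084762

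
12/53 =12/53 = 0.23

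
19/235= 19/235 = 0.08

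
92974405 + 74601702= 167576107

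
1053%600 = 453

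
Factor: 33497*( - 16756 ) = -561275732= - 2^2*19^1*41^1*43^1*59^1*71^1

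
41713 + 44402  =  86115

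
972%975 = 972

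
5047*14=70658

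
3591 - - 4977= 8568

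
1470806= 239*6154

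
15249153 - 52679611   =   - 37430458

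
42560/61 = 697 + 43/61  =  697.70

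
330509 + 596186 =926695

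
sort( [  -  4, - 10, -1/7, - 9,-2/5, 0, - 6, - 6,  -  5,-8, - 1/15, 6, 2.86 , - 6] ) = [ - 10, - 9 , - 8,-6, - 6, - 6, - 5, - 4, - 2/5, - 1/7,  -  1/15,0, 2.86, 6] 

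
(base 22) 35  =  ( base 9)78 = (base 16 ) 47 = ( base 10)71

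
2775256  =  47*59048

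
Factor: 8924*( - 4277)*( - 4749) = 2^2 * 3^1*7^1*13^1 * 23^1*47^1 * 97^1 * 1583^1=181259585052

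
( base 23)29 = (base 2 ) 110111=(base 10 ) 55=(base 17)34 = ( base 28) 1R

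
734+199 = 933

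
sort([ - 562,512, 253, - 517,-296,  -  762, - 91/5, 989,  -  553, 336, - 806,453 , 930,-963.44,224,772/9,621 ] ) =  [ - 963.44,-806,- 762, - 562, - 553, - 517, - 296, - 91/5,772/9, 224,253, 336,  453, 512,621,930,989] 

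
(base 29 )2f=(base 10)73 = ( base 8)111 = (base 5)243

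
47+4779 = 4826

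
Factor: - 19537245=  - 3^2*5^1*7^1*13^2*367^1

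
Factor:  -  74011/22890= -97/30= -2^( - 1) *3^(- 1)*5^ (-1) *97^1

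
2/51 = 2/51 = 0.04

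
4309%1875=559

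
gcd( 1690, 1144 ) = 26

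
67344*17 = 1144848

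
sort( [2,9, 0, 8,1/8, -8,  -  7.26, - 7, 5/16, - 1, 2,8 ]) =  [-8, - 7.26, - 7, - 1, 0, 1/8, 5/16,  2, 2,8,8,9 ] 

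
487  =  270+217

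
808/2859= 808/2859=0.28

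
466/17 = 27  +  7/17=27.41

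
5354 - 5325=29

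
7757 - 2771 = 4986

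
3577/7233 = 3577/7233= 0.49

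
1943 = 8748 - 6805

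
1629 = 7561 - 5932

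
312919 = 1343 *233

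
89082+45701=134783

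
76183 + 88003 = 164186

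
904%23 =7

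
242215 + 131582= 373797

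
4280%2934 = 1346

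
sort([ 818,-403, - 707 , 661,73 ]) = [-707,  -  403,73 , 661, 818] 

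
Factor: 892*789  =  2^2*3^1*223^1  *263^1 = 703788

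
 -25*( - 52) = 1300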